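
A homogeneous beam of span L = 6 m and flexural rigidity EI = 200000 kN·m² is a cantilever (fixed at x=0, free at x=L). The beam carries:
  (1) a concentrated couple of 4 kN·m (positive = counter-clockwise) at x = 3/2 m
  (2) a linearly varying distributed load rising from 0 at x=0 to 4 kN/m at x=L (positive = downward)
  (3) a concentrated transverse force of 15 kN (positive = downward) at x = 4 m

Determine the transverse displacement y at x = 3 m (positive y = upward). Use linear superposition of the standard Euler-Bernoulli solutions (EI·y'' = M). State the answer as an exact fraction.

y(3) = -7047/4000000 m

Load 1 — applied couple M₀=4 kN·m at a=3/2 m (b=L-a=9/2):
  y_1 = M₀a(2x-a)/(2EI)  [x>a] = 4·(3/2)·(2·3-(3/2))/(2·200000) = 27/400000 m
Load 2 — triangular load w₀=4 kN/m (0→w₀ over full span):
  y_2 = (w₀Lx³/12-w₀L²x²/6-w₀x⁵/(120L))/EI = (4·6·3³/12-4·6²·3²/6-4·3⁵/(120·6))/200000 = -3267/4000000 m
Load 3 — point force P=15 kN at a=4 m (b=L-a=2):
  y_3 = -Px²(3a-x)/(6EI)  [x≤a] = -15·3²·(3·4-3)/(6·200000) = -81/80000 m
Superposition: y = Σ y_i = -7047/4000000 m ≈ -0.001762 m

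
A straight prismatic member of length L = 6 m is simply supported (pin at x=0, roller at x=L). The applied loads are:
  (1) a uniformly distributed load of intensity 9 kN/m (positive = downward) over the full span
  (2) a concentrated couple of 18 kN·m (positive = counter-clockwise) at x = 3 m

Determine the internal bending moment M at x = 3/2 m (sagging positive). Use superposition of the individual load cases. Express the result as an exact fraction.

M(3/2) = 279/8 kN·m

Load 1 — uniform load w=9 kN/m over full span:
  M_1 = wx(L-x)/2 = 9·(3/2)·(6-(3/2))/2 = 243/8 kN·m
Load 2 — applied couple M₀=18 kN·m at a=3 m (b=L-a=3):
  M_2 = M₀x/L  [x≤a] = 18·(3/2)/6 = 9/2 kN·m
Superposition: M = Σ M_i = 279/8 kN·m ≈ 34.875000 kN·m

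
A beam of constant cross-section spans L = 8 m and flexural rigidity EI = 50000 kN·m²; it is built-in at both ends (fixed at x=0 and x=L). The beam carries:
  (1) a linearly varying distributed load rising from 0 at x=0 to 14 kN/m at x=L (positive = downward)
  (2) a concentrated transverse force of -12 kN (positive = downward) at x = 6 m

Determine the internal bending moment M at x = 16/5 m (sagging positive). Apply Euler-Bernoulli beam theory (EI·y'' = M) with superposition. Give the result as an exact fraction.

Load 1 — triangular load w₀=14 kN/m (0→w₀ over full span):
  M_1 = 3w₀Lx/20 - w₀L²/30 - w₀x³/(6L) = 3·14·8·(16/5)/20 - 14·8²/30 - 14·(16/5)³/(6·8) = 1792/125 kN·m
Load 2 — point force P=-12 kN at a=6 m (b=L-a=2):
  M_2 = Pb²(3a+b)x/L³ - Pab²/L²  [x≤a] = (-12)·2²·(3·6+2)·(16/5)/8³ - (-12)·6·2²/8² = -3/2 kN·m
Superposition: M = Σ M_i = 3209/250 kN·m ≈ 12.836000 kN·m

M(16/5) = 3209/250 kN·m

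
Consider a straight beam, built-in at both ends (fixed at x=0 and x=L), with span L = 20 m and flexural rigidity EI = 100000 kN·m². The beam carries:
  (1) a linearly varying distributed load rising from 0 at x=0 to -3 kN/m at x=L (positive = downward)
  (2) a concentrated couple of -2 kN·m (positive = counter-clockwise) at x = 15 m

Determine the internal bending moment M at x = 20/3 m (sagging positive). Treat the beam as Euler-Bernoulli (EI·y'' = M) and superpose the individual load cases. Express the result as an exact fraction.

Load 1 — triangular load w₀=-3 kN/m (0→w₀ over full span):
  M_1 = 3w₀Lx/20 - w₀L²/30 - w₀x³/(6L) = 3·(-3)·20·(20/3)/20 - (-3)·20²/30 - (-3)·(20/3)³/(6·20) = -340/27 kN·m
Load 2 — applied couple M₀=-2 kN·m at a=15 m (b=L-a=5):
  M_2 = R_Ax - M_A  [x≤a] with R_A=-9/80, M_A=-5/8 = (-9/80)·(20/3) - (-5/8) = -1/8 kN·m
Superposition: M = Σ M_i = -2747/216 kN·m ≈ -12.717593 kN·m

M(20/3) = -2747/216 kN·m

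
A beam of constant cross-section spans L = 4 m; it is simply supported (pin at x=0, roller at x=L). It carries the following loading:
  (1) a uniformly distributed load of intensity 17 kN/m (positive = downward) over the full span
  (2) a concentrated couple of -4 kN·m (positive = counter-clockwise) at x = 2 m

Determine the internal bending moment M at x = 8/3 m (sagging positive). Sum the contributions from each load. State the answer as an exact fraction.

Load 1 — uniform load w=17 kN/m over full span:
  M_1 = wx(L-x)/2 = 17·(8/3)·(4-(8/3))/2 = 272/9 kN·m
Load 2 — applied couple M₀=-4 kN·m at a=2 m (b=L-a=2):
  M_2 = M₀x/L - M₀  [x>a] = (-4)·(8/3)/4 - (-4) = 4/3 kN·m
Superposition: M = Σ M_i = 284/9 kN·m ≈ 31.555556 kN·m

M(8/3) = 284/9 kN·m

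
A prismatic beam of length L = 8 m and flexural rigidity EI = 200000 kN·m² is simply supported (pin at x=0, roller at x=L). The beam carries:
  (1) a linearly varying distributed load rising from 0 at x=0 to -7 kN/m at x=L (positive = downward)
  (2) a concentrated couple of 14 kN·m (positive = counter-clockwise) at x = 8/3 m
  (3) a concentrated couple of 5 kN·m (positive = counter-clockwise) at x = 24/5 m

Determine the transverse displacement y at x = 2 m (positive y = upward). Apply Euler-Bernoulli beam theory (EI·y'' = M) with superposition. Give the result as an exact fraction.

y(2) = 6113/9000000 m

Load 1 — triangular load w₀=-7 kN/m (0→w₀ over full span):
  y_1 = -w₀x(7L⁴-10L²x²+3x⁴)/(360LEI) = -(-7)·2·(7·8⁴-10·8²·2²+3·2⁴)/(360·8·200000) = 763/1200000 m
Load 2 — applied couple M₀=14 kN·m at a=8/3 m (b=L-a=16/3):
  y_2 = (M₀x³/(6L)+C₁x)/EI  [x≤a] with C₁=M₀(3b²-L²)/(6L)=56/9 = (14·2³/(6·8)+(56/9)·2)/200000 = 133/1800000 m
Load 3 — applied couple M₀=5 kN·m at a=24/5 m (b=L-a=16/5):
  y_3 = (M₀x³/(6L)+C₁x)/EI  [x≤a] with C₁=M₀(3b²-L²)/(6L)=-52/15 = (5·2³/(6·8)+(-52/15)·2)/200000 = -61/2000000 m
Superposition: y = Σ y_i = 6113/9000000 m ≈ 0.000679 m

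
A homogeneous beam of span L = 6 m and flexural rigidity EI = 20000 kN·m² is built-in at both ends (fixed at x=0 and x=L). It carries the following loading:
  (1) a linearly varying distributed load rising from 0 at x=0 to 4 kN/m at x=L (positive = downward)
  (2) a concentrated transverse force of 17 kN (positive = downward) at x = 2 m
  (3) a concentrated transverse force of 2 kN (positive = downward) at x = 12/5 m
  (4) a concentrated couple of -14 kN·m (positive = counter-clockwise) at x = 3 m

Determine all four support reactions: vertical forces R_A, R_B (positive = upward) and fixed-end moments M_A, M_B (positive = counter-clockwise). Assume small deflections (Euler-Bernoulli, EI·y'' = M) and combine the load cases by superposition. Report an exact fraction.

R_A = 94423/6750 kN, M_A = 40813/2250 kN·m, R_B = 114827/6750 kN, M_B = -43667/2250 kN·m

Load 1 — triangular load w₀=4 kN/m (0→w₀ over full span):
  R_A = 3w₀L/20 = 3·4·6/20 = 18/5 kN
  M_A = w₀L²/30 = 4·6²/30 = 24/5 kN·m
  R_B = 7w₀L/20 = 7·4·6/20 = 42/5 kN
  M_B = -w₀L²/20 = -4·6²/20 = -36/5 kN·m
Load 2 — point force P=17 kN at a=2 m (b=L-a=4):
  R_A = Pb²(3a+b)/L³ = 17·4²·(3·2+4)/6³ = 340/27 kN
  M_A = Pab²/L² = 17·2·4²/6² = 136/9 kN·m
  R_B = Pa²(a+3b)/L³ = 17·2²·(2+3·4)/6³ = 119/27 kN
  M_B = -Pa²b/L² = -17·2²·4/6² = -68/9 kN·m
Load 3 — point force P=2 kN at a=12/5 m (b=L-a=18/5):
  R_A = Pb²(3a+b)/L³ = 2·(18/5)²·(3·(12/5)+(18/5))/6³ = 162/125 kN
  M_A = Pab²/L² = 2·(12/5)·(18/5)²/6² = 216/125 kN·m
  R_B = Pa²(a+3b)/L³ = 2·(12/5)²·((12/5)+3·(18/5))/6³ = 88/125 kN
  M_B = -Pa²b/L² = -2·(12/5)²·(18/5)/6² = -144/125 kN·m
Load 4 — applied couple M₀=-14 kN·m at a=3 m (b=L-a=3):
  R_A = 6M₀ab/L³ = 6·(-14)·3·3/6³ = -7/2 kN
  M_A = M₀b(2a-b)/L² = (-14)·3·(2·3-3)/6² = -7/2 kN·m
  R_B = -6M₀ab/L³ = -6·(-14)·3·3/6³ = 7/2 kN
  M_B = M₀a(2b-a)/L² = (-14)·3·(2·3-3)/6² = -7/2 kN·m
Superposition: R_A = 94423/6750 kN, M_A = 40813/2250 kN·m, R_B = 114827/6750 kN, M_B = -43667/2250 kN·m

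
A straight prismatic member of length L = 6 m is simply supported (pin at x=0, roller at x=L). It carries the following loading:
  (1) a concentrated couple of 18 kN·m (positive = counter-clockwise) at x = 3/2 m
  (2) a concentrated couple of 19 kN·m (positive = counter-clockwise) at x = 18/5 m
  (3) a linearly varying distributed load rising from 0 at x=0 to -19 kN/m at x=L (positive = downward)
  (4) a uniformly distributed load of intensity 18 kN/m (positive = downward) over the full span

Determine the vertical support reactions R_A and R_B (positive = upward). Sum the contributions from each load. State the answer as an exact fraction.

R_A = 247/6 kN, R_B = 59/6 kN

Load 1 — applied couple M₀=18 kN·m at a=3/2 m (b=L-a=9/2):
  R_A = M₀/L = 18/6 = 3 kN
  R_B = -M₀/L = -18/6 = -3 kN
Load 2 — applied couple M₀=19 kN·m at a=18/5 m (b=L-a=12/5):
  R_A = M₀/L = 19/6 kN
  R_B = -M₀/L = -19/6 kN
Load 3 — triangular load w₀=-19 kN/m (0→w₀ over full span):
  R_A = w₀L/6 = (-19)·6/6 = -19 kN
  R_B = w₀L/3 = (-19)·6/3 = -38 kN
Load 4 — uniform load w=18 kN/m over full span:
  R_A = wL/2 = 18·6/2 = 54 kN
  R_B = wL/2 = 18·6/2 = 54 kN
Superposition: R_A = 247/6 kN, R_B = 59/6 kN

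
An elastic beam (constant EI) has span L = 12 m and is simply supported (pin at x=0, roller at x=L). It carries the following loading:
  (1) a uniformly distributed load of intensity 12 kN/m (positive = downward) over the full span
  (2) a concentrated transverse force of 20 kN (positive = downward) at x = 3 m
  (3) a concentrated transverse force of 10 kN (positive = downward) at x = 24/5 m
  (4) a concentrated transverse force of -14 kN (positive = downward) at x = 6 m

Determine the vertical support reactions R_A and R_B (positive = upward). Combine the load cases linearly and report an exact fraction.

R_A = 86 kN, R_B = 74 kN

Load 1 — uniform load w=12 kN/m over full span:
  R_A = wL/2 = 12·12/2 = 72 kN
  R_B = wL/2 = 12·12/2 = 72 kN
Load 2 — point force P=20 kN at a=3 m (b=L-a=9):
  R_A = Pb/L = 20·9/12 = 15 kN
  R_B = Pa/L = 20·3/12 = 5 kN
Load 3 — point force P=10 kN at a=24/5 m (b=L-a=36/5):
  R_A = Pb/L = 10·(36/5)/12 = 6 kN
  R_B = Pa/L = 10·(24/5)/12 = 4 kN
Load 4 — point force P=-14 kN at a=6 m (b=L-a=6):
  R_A = Pb/L = (-14)·6/12 = -7 kN
  R_B = Pa/L = (-14)·6/12 = -7 kN
Superposition: R_A = 86 kN, R_B = 74 kN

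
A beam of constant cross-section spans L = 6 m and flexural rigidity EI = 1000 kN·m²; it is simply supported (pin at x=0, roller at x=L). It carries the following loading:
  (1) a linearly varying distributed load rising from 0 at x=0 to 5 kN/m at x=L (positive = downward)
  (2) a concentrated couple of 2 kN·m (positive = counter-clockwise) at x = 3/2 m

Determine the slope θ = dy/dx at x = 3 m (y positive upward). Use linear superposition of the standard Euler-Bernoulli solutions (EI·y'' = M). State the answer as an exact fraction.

θ(3) = -23/16000 rad

Load 1 — triangular load w₀=5 kN/m (0→w₀ over full span):
  θ_1 = -w₀(7L⁴-30L²x²+15x⁴)/(360LEI) = -5·(7·6⁴-30·6²·3²+15·3⁴)/(360·6·1000) = -21/16000 rad
Load 2 — applied couple M₀=2 kN·m at a=3/2 m (b=L-a=9/2):
  θ_2 = (M₀x²/(2L)-M₀(x-a)+C₁)/EI  [x>a] with C₁=M₀(3b²-L²)/(6L)=11/8 = (2·3²/(2·6)-2·(3-(3/2))+(11/8))/1000 = -1/8000 rad
Superposition: θ = Σ θ_i = -23/16000 rad ≈ -0.001437 rad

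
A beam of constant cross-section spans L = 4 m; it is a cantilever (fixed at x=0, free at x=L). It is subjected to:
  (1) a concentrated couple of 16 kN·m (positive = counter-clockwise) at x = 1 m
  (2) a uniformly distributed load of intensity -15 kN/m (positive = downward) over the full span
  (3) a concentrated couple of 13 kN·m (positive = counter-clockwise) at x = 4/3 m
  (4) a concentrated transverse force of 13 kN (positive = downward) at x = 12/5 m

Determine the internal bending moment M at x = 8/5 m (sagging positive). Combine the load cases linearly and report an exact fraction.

Load 1 — applied couple M₀=16 kN·m at a=1 m (b=L-a=3):
  M_1 = 0  [x>a] = 0 kN·m
Load 2 — uniform load w=-15 kN/m over full span:
  M_2 = -w(L-x)²/2 = -(-15)·(4-(8/5))²/2 = 216/5 kN·m
Load 3 — applied couple M₀=13 kN·m at a=4/3 m (b=L-a=8/3):
  M_3 = 0  [x>a] = 0 kN·m
Load 4 — point force P=13 kN at a=12/5 m (b=L-a=8/5):
  M_4 = -P(a-x)  [x≤a] = -13·((12/5)-(8/5)) = -52/5 kN·m
Superposition: M = Σ M_i = 164/5 kN·m ≈ 32.800000 kN·m

M(8/5) = 164/5 kN·m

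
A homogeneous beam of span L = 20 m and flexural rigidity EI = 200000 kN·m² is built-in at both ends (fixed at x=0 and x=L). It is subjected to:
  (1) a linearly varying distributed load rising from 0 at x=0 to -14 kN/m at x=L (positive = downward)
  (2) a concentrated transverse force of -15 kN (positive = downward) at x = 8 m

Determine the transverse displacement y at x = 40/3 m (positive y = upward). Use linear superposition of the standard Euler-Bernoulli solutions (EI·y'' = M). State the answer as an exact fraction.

y(40/3) = 6464/455625 m

Load 1 — triangular load w₀=-14 kN/m (0→w₀ over full span):
  y_1 = -w₀x²(L-x)²(x+2L)/(120LEI) = -(-14)·(40/3)²·(20-(40/3))²·((40/3)+2·20)/(120·20·200000) = 224/18225 m
Load 2 — point force P=-15 kN at a=8 m (b=L-a=12):
  y_2 = -Pa²(L-x)²(3bL-(3b+a)(L-x))/(6L³EI)  [x>a] = -(-15)·8²·(20-(40/3))²·(3·12·20-(3·12+8)·(20-(40/3)))/(6·20³·200000) = 32/16875 m
Superposition: y = Σ y_i = 6464/455625 m ≈ 0.014187 m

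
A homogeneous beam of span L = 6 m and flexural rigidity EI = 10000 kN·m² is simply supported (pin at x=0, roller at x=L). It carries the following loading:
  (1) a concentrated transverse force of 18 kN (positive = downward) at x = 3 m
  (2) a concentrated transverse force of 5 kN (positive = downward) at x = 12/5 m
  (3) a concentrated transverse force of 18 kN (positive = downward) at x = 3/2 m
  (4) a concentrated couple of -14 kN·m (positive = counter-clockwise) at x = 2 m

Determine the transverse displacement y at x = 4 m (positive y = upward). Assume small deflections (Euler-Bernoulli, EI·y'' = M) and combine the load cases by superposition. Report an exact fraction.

y(4) = -264013/18000000 m

Load 1 — point force P=18 kN at a=3 m (b=L-a=3):
  y_1 = -Pa(L-x)(2Lx-a²-x²)/(6LEI)  [x>a] = -18·3·(6-4)·(2·6·4-3²-4²)/(6·6·10000) = -69/10000 m
Load 2 — point force P=5 kN at a=12/5 m (b=L-a=18/5):
  y_2 = -Pa(L-x)(2Lx-a²-x²)/(6LEI)  [x>a] = -5·(12/5)·(6-4)·(2·6·4-(12/5)²-4²)/(6·6·10000) = -82/46875 m
Load 3 — point force P=18 kN at a=3/2 m (b=L-a=9/2):
  y_3 = -Pa(L-x)(2Lx-a²-x²)/(6LEI)  [x>a] = -18·(3/2)·(6-4)·(2·6·4-(3/2)²-4²)/(6·6·10000) = -357/80000 m
Load 4 — applied couple M₀=-14 kN·m at a=2 m (b=L-a=4):
  y_4 = (M₀x³/(6L)-M₀(x-a)²/2+C₁x)/EI  [x>a] with C₁=M₀(3b²-L²)/(6L)=-14/3 = ((-14)·4³/(6·6)-(-14)·(4-2)²/2+(-14/3)·4)/10000 = -7/4500 m
Superposition: y = Σ y_i = -264013/18000000 m ≈ -0.014667 m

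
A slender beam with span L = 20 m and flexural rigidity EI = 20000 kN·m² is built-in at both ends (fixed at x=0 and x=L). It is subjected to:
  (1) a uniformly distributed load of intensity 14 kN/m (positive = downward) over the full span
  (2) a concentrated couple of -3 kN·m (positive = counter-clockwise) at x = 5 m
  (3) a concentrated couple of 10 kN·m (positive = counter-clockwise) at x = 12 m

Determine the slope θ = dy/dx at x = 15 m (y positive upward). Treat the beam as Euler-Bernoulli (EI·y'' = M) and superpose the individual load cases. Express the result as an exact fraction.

θ(15) = 56357/1280000 rad

Load 1 — uniform load w=14 kN/m over full span:
  θ_1 = -wx(L-x)(L-2x)/(12EI) = -14·15·(20-15)·(20-2·15)/(12·20000) = 7/160 rad
Load 2 — applied couple M₀=-3 kN·m at a=5 m (b=L-a=15):
  θ_2 = (R_Ax²/2 - M_Ax - M₀(x-a))/EI  [x>a] with R_A=-27/160, M_A=9/16 = ((-27/160)·15²/2 - (9/16)·15 - (-3)·(15-5))/20000 = 33/256000 rad
Load 3 — applied couple M₀=10 kN·m at a=12 m (b=L-a=8):
  θ_3 = (R_Ax²/2 - M_Ax - M₀(x-a))/EI  [x>a] with R_A=18/25, M_A=16/5 = ((18/25)·15²/2 - (16/5)·15 - 10·(15-12))/20000 = 3/20000 rad
Superposition: θ = Σ θ_i = 56357/1280000 rad ≈ 0.044029 rad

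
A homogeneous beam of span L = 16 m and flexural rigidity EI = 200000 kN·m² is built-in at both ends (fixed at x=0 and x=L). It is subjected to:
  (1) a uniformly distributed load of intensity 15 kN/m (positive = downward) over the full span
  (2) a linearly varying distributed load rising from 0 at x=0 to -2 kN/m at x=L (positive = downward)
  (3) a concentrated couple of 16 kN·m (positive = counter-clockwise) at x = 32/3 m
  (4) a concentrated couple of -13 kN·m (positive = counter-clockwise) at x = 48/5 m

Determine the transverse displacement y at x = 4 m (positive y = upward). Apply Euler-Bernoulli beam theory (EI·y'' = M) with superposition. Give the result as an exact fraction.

y(4) = -7657/1125000 m

Load 1 — uniform load w=15 kN/m over full span:
  y_1 = -wx²(L-x)²/(24EI) = -15·4²·(16-4)²/(24·200000) = -9/1250 m
Load 2 — triangular load w₀=-2 kN/m (0→w₀ over full span):
  y_2 = -w₀x²(L-x)²(x+2L)/(120LEI) = -(-2)·4²·(16-4)²·(4+2·16)/(120·16·200000) = 27/62500 m
Load 3 — applied couple M₀=16 kN·m at a=32/3 m (b=L-a=16/3):
  y_3 = (R_Ax³/6 - M_Ax²/2)/EI  [x≤a] with R_A=4/3, M_A=16/3 = ((4/3)·4³/6 - (16/3)·4²/2)/200000 = -4/28125 m
Load 4 — applied couple M₀=-13 kN·m at a=48/5 m (b=L-a=32/5):
  y_4 = (R_Ax³/6 - M_Ax²/2)/EI  [x≤a] with R_A=-117/100, M_A=-104/25 = ((-117/100)·4³/6 - (-104/25)·4²/2)/200000 = 13/125000 m
Superposition: y = Σ y_i = -7657/1125000 m ≈ -0.006806 m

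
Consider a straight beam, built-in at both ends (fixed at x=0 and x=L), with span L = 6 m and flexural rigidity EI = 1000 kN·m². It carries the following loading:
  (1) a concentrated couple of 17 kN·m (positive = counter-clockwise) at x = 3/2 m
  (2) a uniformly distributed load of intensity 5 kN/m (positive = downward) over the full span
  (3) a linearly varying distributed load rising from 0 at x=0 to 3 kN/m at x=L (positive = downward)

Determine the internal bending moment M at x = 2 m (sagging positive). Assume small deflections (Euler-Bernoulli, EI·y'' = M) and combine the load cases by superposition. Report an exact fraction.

Load 1 — applied couple M₀=17 kN·m at a=3/2 m (b=L-a=9/2):
  M_1 = R_Ax - M_A - M₀  [x>a] with R_A=51/16, M_A=-51/16 = (51/16)·2 - (-51/16) - 17 = -119/16 kN·m
Load 2 — uniform load w=5 kN/m over full span:
  M_2 = wLx/2 - wL²/12 - wx²/2 = 5·6·2/2 - 5·6²/12 - 5·2²/2 = 5 kN·m
Load 3 — triangular load w₀=3 kN/m (0→w₀ over full span):
  M_3 = 3w₀Lx/20 - w₀L²/30 - w₀x³/(6L) = 3·3·6·2/20 - 3·6²/30 - 3·2³/(6·6) = 17/15 kN·m
Superposition: M = Σ M_i = -313/240 kN·m ≈ -1.304167 kN·m

M(2) = -313/240 kN·m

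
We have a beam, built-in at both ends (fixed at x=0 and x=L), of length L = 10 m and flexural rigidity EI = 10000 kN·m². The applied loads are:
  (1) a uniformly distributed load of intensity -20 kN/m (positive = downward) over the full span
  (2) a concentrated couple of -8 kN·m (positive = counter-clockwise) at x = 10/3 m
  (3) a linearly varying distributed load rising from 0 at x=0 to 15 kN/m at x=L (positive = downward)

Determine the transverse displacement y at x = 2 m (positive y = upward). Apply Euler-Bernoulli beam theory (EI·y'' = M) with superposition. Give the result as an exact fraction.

y(2) = 398/28125 m

Load 1 — uniform load w=-20 kN/m over full span:
  y_1 = -wx²(L-x)²/(24EI) = -(-20)·2²·(10-2)²/(24·10000) = 8/375 m
Load 2 — applied couple M₀=-8 kN·m at a=10/3 m (b=L-a=20/3):
  y_2 = (R_Ax³/6 - M_Ax²/2)/EI  [x≤a] with R_A=-16/15, M_A=0 = ((-16/15)·2³/6 - 0·2²/2)/10000 = -4/28125 m
Load 3 — triangular load w₀=15 kN/m (0→w₀ over full span):
  y_3 = -w₀x²(L-x)²(x+2L)/(120LEI) = -15·2²·(10-2)²·(2+2·10)/(120·10·10000) = -22/3125 m
Superposition: y = Σ y_i = 398/28125 m ≈ 0.014151 m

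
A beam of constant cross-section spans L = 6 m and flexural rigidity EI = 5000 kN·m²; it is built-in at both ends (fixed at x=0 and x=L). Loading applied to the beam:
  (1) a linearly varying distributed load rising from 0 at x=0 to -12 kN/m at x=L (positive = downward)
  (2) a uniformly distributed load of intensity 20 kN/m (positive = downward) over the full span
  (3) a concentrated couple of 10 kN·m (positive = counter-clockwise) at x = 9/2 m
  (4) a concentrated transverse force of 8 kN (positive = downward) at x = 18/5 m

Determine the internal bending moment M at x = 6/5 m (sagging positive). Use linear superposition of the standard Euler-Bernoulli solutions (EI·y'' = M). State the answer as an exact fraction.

M(6/5) = -12439/5000 kN·m

Load 1 — triangular load w₀=-12 kN/m (0→w₀ over full span):
  M_1 = 3w₀Lx/20 - w₀L²/30 - w₀x³/(6L) = 3·(-12)·6·(6/5)/20 - (-12)·6²/30 - (-12)·(6/5)³/(6·6) = 252/125 kN·m
Load 2 — uniform load w=20 kN/m over full span:
  M_2 = wLx/2 - wL²/12 - wx²/2 = 20·6·(6/5)/2 - 20·6²/12 - 20·(6/5)²/2 = -12/5 kN·m
Load 3 — applied couple M₀=10 kN·m at a=9/2 m (b=L-a=3/2):
  M_3 = R_Ax - M_A  [x≤a] with R_A=15/8, M_A=25/8 = (15/8)·(6/5) - (25/8) = -7/8 kN·m
Load 4 — point force P=8 kN at a=18/5 m (b=L-a=12/5):
  M_4 = Pb²(3a+b)x/L³ - Pab²/L²  [x≤a] = 8·(12/5)²·(3·(18/5)+(12/5))·(6/5)/6³ - 8·(18/5)·(12/5)²/6² = -768/625 kN·m
Superposition: M = Σ M_i = -12439/5000 kN·m ≈ -2.487800 kN·m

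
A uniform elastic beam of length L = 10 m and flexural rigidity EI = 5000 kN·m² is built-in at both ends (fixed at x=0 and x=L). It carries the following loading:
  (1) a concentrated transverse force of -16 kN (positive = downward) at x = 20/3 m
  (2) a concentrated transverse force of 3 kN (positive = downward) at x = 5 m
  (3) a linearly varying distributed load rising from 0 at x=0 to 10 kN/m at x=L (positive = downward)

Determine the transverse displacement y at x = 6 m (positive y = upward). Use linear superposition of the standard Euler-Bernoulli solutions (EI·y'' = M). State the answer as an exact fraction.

Load 1 — point force P=-16 kN at a=20/3 m (b=L-a=10/3):
  y_1 = -Pb²x²(3aL-(3a+b)x)/(6L³EI)  [x≤a] = -(-16)·(10/3)²·6²·(3·(20/3)·10-(3·(20/3)+(10/3))·6)/(6·10³·5000) = 8/625 m
Load 2 — point force P=3 kN at a=5 m (b=L-a=5):
  y_2 = -Pa²(L-x)²(3bL-(3b+a)(L-x))/(6L³EI)  [x>a] = -3·5²·(10-6)²·(3·5·10-(3·5+5)·(10-6))/(6·10³·5000) = -7/2500 m
Load 3 — triangular load w₀=10 kN/m (0→w₀ over full span):
  y_3 = -w₀x²(L-x)²(x+2L)/(120LEI) = -10·6²·(10-6)²·(6+2·10)/(120·10·5000) = -78/3125 m
Superposition: y = Σ y_i = -187/12500 m ≈ -0.014960 m

y(6) = -187/12500 m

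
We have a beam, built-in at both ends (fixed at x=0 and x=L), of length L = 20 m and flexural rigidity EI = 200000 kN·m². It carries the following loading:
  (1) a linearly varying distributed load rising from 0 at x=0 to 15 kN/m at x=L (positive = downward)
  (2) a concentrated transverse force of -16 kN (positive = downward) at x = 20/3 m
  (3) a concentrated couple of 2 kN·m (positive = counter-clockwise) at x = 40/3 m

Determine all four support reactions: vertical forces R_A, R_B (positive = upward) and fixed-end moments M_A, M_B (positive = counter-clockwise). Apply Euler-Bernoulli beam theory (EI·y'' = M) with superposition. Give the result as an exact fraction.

Load 1 — triangular load w₀=15 kN/m (0→w₀ over full span):
  R_A = 3w₀L/20 = 3·15·20/20 = 45 kN
  M_A = w₀L²/30 = 15·20²/30 = 200 kN·m
  R_B = 7w₀L/20 = 7·15·20/20 = 105 kN
  M_B = -w₀L²/20 = -15·20²/20 = -300 kN·m
Load 2 — point force P=-16 kN at a=20/3 m (b=L-a=40/3):
  R_A = Pb²(3a+b)/L³ = (-16)·(40/3)²·(3·(20/3)+(40/3))/20³ = -320/27 kN
  M_A = Pab²/L² = (-16)·(20/3)·(40/3)²/20² = -1280/27 kN·m
  R_B = Pa²(a+3b)/L³ = (-16)·(20/3)²·((20/3)+3·(40/3))/20³ = -112/27 kN
  M_B = -Pa²b/L² = -(-16)·(20/3)²·(40/3)/20² = 640/27 kN·m
Load 3 — applied couple M₀=2 kN·m at a=40/3 m (b=L-a=20/3):
  R_A = 6M₀ab/L³ = 6·2·(40/3)·(20/3)/20³ = 2/15 kN
  M_A = M₀b(2a-b)/L² = 2·(20/3)·(2·(40/3)-(20/3))/20² = 2/3 kN·m
  R_B = -6M₀ab/L³ = -6·2·(40/3)·(20/3)/20³ = -2/15 kN
  M_B = M₀a(2b-a)/L² = 2·(40/3)·(2·(20/3)-(40/3))/20² = 0 kN·m
Superposition: R_A = 4493/135 kN, M_A = 4138/27 kN·m, R_B = 13597/135 kN, M_B = -7460/27 kN·m

R_A = 4493/135 kN, M_A = 4138/27 kN·m, R_B = 13597/135 kN, M_B = -7460/27 kN·m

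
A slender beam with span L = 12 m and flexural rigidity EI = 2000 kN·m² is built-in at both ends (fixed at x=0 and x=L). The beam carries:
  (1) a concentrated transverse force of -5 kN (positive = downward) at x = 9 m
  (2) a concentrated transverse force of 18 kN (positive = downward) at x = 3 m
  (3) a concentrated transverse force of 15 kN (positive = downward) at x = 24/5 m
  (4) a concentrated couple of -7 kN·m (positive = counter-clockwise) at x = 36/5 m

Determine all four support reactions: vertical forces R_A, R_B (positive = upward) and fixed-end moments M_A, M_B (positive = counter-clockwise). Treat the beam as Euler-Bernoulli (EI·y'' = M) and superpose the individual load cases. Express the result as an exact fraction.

R_A = 18629/800 kN, M_A = 20497/400 kN·m, R_B = 3771/800 kN, M_B = -7923/400 kN·m

Load 1 — point force P=-5 kN at a=9 m (b=L-a=3):
  R_A = Pb²(3a+b)/L³ = (-5)·3²·(3·9+3)/12³ = -25/32 kN
  M_A = Pab²/L² = (-5)·9·3²/12² = -45/16 kN·m
  R_B = Pa²(a+3b)/L³ = (-5)·9²·(9+3·3)/12³ = -135/32 kN
  M_B = -Pa²b/L² = -(-5)·9²·3/12² = 135/16 kN·m
Load 2 — point force P=18 kN at a=3 m (b=L-a=9):
  R_A = Pb²(3a+b)/L³ = 18·9²·(3·3+9)/12³ = 243/16 kN
  M_A = Pab²/L² = 18·3·9²/12² = 243/8 kN·m
  R_B = Pa²(a+3b)/L³ = 18·3²·(3+3·9)/12³ = 45/16 kN
  M_B = -Pa²b/L² = -18·3²·9/12² = -81/8 kN·m
Load 3 — point force P=15 kN at a=24/5 m (b=L-a=36/5):
  R_A = Pb²(3a+b)/L³ = 15·(36/5)²·(3·(24/5)+(36/5))/12³ = 243/25 kN
  M_A = Pab²/L² = 15·(24/5)·(36/5)²/12² = 648/25 kN·m
  R_B = Pa²(a+3b)/L³ = 15·(24/5)²·((24/5)+3·(36/5))/12³ = 132/25 kN
  M_B = -Pa²b/L² = -15·(24/5)²·(36/5)/12² = -432/25 kN·m
Load 4 — applied couple M₀=-7 kN·m at a=36/5 m (b=L-a=24/5):
  R_A = 6M₀ab/L³ = 6·(-7)·(36/5)·(24/5)/12³ = -21/25 kN
  M_A = M₀b(2a-b)/L² = (-7)·(24/5)·(2·(36/5)-(24/5))/12² = -56/25 kN·m
  R_B = -6M₀ab/L³ = -6·(-7)·(36/5)·(24/5)/12³ = 21/25 kN
  M_B = M₀a(2b-a)/L² = (-7)·(36/5)·(2·(24/5)-(36/5))/12² = -21/25 kN·m
Superposition: R_A = 18629/800 kN, M_A = 20497/400 kN·m, R_B = 3771/800 kN, M_B = -7923/400 kN·m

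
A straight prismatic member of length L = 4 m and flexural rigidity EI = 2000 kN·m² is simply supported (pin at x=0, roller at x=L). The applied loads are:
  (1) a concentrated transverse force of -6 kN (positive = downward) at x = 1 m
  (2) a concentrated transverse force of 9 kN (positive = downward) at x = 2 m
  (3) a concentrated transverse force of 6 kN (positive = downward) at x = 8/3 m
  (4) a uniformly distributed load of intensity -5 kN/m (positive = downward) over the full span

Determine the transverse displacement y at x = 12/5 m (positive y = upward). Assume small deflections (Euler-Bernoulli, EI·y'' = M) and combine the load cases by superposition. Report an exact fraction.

Load 1 — point force P=-6 kN at a=1 m (b=L-a=3):
  y_1 = -Pa(L-x)(2Lx-a²-x²)/(6LEI)  [x>a] = -(-6)·1·(4-(12/5))·(2·4·(12/5)-1²-(12/5)²)/(6·4·2000) = 311/125000 m
Load 2 — point force P=9 kN at a=2 m (b=L-a=2):
  y_2 = -Pa(L-x)(2Lx-a²-x²)/(6LEI)  [x>a] = -9·2·(4-(12/5))·(2·4·(12/5)-2²-(12/5)²)/(6·4·2000) = -177/31250 m
Load 3 — point force P=6 kN at a=8/3 m (b=L-a=4/3):
  y_3 = -Pbx(L²-b²-x²)/(6LEI)  [x≤a] = -6·(4/3)·(12/5)·(4²-(4/3)²-(12/5)²)/(6·4·2000) = -476/140625 m
Load 4 — uniform load w=-5 kN/m over full span:
  y_4 = -wx(L³-2Lx²+x³)/(24EI) = -(-5)·(12/5)·(4³-2·4·(12/5)²+(12/5)³)/(24·2000) = 124/15625 m
Superposition: y = Σ y_i = 1547/1125000 m ≈ 0.001375 m

y(12/5) = 1547/1125000 m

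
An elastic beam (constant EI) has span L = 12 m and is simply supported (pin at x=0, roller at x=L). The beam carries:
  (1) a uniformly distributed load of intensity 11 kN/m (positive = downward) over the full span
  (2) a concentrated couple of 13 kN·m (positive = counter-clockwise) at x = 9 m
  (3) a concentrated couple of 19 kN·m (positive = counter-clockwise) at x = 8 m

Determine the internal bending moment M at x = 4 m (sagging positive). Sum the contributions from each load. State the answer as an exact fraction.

M(4) = 560/3 kN·m

Load 1 — uniform load w=11 kN/m over full span:
  M_1 = wx(L-x)/2 = 11·4·(12-4)/2 = 176 kN·m
Load 2 — applied couple M₀=13 kN·m at a=9 m (b=L-a=3):
  M_2 = M₀x/L  [x≤a] = 13·4/12 = 13/3 kN·m
Load 3 — applied couple M₀=19 kN·m at a=8 m (b=L-a=4):
  M_3 = M₀x/L  [x≤a] = 19·4/12 = 19/3 kN·m
Superposition: M = Σ M_i = 560/3 kN·m ≈ 186.666667 kN·m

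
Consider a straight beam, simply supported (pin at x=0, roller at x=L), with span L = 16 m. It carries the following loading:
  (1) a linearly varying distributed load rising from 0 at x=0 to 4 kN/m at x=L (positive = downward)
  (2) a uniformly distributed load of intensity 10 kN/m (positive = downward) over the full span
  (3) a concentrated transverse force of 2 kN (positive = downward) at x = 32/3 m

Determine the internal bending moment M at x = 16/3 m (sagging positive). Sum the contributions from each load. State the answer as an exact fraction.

Load 1 — triangular load w₀=4 kN/m (0→w₀ over full span):
  M_1 = w₀Lx/6 - w₀x³/(6L) = 4·16·(16/3)/6 - 4·(16/3)³/(6·16) = 4096/81 kN·m
Load 2 — uniform load w=10 kN/m over full span:
  M_2 = wx(L-x)/2 = 10·(16/3)·(16-(16/3))/2 = 2560/9 kN·m
Load 3 — point force P=2 kN at a=32/3 m (b=L-a=16/3):
  M_3 = Pbx/L  [x≤a] = 2·(16/3)·(16/3)/16 = 32/9 kN·m
Superposition: M = Σ M_i = 27424/81 kN·m ≈ 338.567901 kN·m

M(16/3) = 27424/81 kN·m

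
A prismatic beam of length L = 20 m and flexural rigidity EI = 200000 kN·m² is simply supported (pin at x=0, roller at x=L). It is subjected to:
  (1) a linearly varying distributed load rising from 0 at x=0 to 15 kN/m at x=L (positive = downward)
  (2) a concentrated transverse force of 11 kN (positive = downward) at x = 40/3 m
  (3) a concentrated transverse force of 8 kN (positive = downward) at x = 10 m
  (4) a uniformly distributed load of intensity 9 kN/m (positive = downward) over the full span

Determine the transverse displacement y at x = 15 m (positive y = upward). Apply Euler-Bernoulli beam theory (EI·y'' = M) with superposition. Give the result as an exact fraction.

y(15) = -112399/829440 m

Load 1 — triangular load w₀=15 kN/m (0→w₀ over full span):
  y_1 = -w₀x(7L⁴-10L²x²+3x⁴)/(360LEI) = -15·15·(7·20⁴-10·20²·15²+3·15⁴)/(360·20·200000) = -119/2048 m
Load 2 — point force P=11 kN at a=40/3 m (b=L-a=20/3):
  y_2 = -Pa(L-x)(2Lx-a²-x²)/(6LEI)  [x>a] = -11·(40/3)·(20-15)·(2·20·15-(40/3)²-15²)/(6·20·200000) = -781/129600 m
Load 3 — point force P=8 kN at a=10 m (b=L-a=10):
  y_3 = -Pa(L-x)(2Lx-a²-x²)/(6LEI)  [x>a] = -8·10·(20-15)·(2·20·15-10²-15²)/(6·20·200000) = -11/2400 m
Load 4 — uniform load w=9 kN/m over full span:
  y_4 = -wx(L³-2Lx²+x³)/(24EI) = -9·15·(20³-2·20·15²+15³)/(24·200000) = -171/2560 m
Superposition: y = Σ y_i = -112399/829440 m ≈ -0.135512 m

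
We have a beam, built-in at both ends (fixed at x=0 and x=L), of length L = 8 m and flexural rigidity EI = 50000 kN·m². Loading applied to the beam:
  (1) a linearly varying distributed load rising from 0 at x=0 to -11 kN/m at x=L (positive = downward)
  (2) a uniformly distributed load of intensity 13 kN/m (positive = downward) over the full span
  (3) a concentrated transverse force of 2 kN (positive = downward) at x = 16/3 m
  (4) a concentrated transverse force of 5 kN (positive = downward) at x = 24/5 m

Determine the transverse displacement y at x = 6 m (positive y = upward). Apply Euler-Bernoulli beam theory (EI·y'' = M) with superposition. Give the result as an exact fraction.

Load 1 — triangular load w₀=-11 kN/m (0→w₀ over full span):
  y_1 = -w₀x²(L-x)²(x+2L)/(120LEI) = -(-11)·6²·(8-6)²·(6+2·8)/(120·8·50000) = 363/500000 m
Load 2 — uniform load w=13 kN/m over full span:
  y_2 = -wx²(L-x)²/(24EI) = -13·6²·(8-6)²/(24·50000) = -39/25000 m
Load 3 — point force P=2 kN at a=16/3 m (b=L-a=8/3):
  y_3 = -Pa²(L-x)²(3bL-(3b+a)(L-x))/(6L³EI)  [x>a] = -2·(16/3)²·(8-6)²·(3·(8/3)·8-(3·(8/3)+(16/3))·(8-6))/(6·8³·50000) = -14/253125 m
Load 4 — point force P=5 kN at a=24/5 m (b=L-a=16/5):
  y_4 = -Pa²(L-x)²(3bL-(3b+a)(L-x))/(6L³EI)  [x>a] = -5·(24/5)²·(8-6)²·(3·(16/5)·8-(3·(16/5)+(24/5))·(8-6))/(6·8³·50000) = -9/62500 m
Superposition: y = Σ y_i = -41849/40500000 m ≈ -0.001033 m

y(6) = -41849/40500000 m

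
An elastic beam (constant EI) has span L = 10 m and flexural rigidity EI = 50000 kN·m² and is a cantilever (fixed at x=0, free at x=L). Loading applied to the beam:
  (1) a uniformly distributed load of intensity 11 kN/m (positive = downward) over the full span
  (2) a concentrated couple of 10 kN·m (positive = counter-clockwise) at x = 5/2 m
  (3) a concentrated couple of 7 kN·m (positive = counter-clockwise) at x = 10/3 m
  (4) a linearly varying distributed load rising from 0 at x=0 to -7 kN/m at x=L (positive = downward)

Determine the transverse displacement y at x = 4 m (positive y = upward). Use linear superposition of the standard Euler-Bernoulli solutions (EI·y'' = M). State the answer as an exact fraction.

Load 1 — uniform load w=11 kN/m over full span:
  y_1 = -wx²(x²-4Lx+6L²)/(24EI) = -11·4²·(4²-4·10·4+6·10²)/(24·50000) = -209/3125 m
Load 2 — applied couple M₀=10 kN·m at a=5/2 m (b=L-a=15/2):
  y_2 = M₀a(2x-a)/(2EI)  [x>a] = 10·(5/2)·(2·4-(5/2))/(2·50000) = 11/8000 m
Load 3 — applied couple M₀=7 kN·m at a=10/3 m (b=L-a=20/3):
  y_3 = M₀a(2x-a)/(2EI)  [x>a] = 7·(10/3)·(2·4-(10/3))/(2·50000) = 49/45000 m
Load 4 — triangular load w₀=-7 kN/m (0→w₀ over full span):
  y_4 = (w₀Lx³/12-w₀L²x²/6-w₀x⁵/(120L))/EI = ((-7)·10·4³/12-(-7)·10²·4²/6-(-7)·4⁵/(120·10))/50000 = 7028/234375 m
Superposition: y = Σ y_i = -1549349/45000000 m ≈ -0.034430 m

y(4) = -1549349/45000000 m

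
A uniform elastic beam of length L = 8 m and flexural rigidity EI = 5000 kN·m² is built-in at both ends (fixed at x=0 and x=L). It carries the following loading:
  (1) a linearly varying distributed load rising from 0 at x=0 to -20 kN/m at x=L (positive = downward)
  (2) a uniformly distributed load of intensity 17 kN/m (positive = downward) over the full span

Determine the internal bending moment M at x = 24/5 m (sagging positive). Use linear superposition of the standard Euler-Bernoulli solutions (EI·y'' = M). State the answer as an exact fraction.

M(24/5) = 336/25 kN·m

Load 1 — triangular load w₀=-20 kN/m (0→w₀ over full span):
  M_1 = 3w₀Lx/20 - w₀L²/30 - w₀x³/(6L) = 3·(-20)·8·(24/5)/20 - (-20)·8²/30 - (-20)·(24/5)³/(6·8) = -1984/75 kN·m
Load 2 — uniform load w=17 kN/m over full span:
  M_2 = wLx/2 - wL²/12 - wx²/2 = 17·8·(24/5)/2 - 17·8²/12 - 17·(24/5)²/2 = 2992/75 kN·m
Superposition: M = Σ M_i = 336/25 kN·m ≈ 13.440000 kN·m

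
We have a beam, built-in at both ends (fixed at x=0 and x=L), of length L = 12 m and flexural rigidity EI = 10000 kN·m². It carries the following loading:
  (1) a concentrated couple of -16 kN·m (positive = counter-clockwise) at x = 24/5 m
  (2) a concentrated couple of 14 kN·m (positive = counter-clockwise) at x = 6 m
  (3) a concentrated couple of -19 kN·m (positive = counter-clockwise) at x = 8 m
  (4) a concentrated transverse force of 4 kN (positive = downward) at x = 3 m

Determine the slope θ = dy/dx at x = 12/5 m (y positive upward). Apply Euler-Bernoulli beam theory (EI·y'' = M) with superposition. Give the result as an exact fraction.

Load 1 — applied couple M₀=-16 kN·m at a=24/5 m (b=L-a=36/5):
  θ_1 = (R_Ax²/2 - M_Ax)/EI  [x≤a] with R_A=-48/25, M_A=-48/25 = ((-48/25)·(12/5)²/2 - (-48/25)·(12/5))/10000 = -36/390625 rad
Load 2 — applied couple M₀=14 kN·m at a=6 m (b=L-a=6):
  θ_2 = (R_Ax²/2 - M_Ax)/EI  [x≤a] with R_A=7/4, M_A=7/2 = ((7/4)·(12/5)²/2 - (7/2)·(12/5))/10000 = -21/62500 rad
Load 3 — applied couple M₀=-19 kN·m at a=8 m (b=L-a=4):
  θ_3 = (R_Ax²/2 - M_Ax)/EI  [x≤a] with R_A=-19/9, M_A=-19/3 = ((-19/9)·(12/5)²/2 - (-19/3)·(12/5))/10000 = 57/62500 rad
Load 4 — point force P=4 kN at a=3 m (b=L-a=9):
  θ_4 = -Pb²x(2aL-(3a+b)x)/(2L³EI)  [x≤a] = -4·9²·(12/5)·(2·3·12-(3·3+9)·(12/5))/(2·12³·10000) = -81/125000 rad
Superposition: θ = Σ θ_i = -513/3125000 rad ≈ -0.000164 rad

θ(12/5) = -513/3125000 rad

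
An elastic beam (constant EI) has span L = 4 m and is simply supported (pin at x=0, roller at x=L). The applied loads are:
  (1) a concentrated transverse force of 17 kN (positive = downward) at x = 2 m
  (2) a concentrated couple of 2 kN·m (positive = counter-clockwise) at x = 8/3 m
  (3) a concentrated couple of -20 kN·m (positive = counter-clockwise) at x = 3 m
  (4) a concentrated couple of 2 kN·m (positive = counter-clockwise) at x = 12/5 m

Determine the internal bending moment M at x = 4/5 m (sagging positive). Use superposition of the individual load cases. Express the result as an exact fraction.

Load 1 — point force P=17 kN at a=2 m (b=L-a=2):
  M_1 = Pbx/L  [x≤a] = 17·2·(4/5)/4 = 34/5 kN·m
Load 2 — applied couple M₀=2 kN·m at a=8/3 m (b=L-a=4/3):
  M_2 = M₀x/L  [x≤a] = 2·(4/5)/4 = 2/5 kN·m
Load 3 — applied couple M₀=-20 kN·m at a=3 m (b=L-a=1):
  M_3 = M₀x/L  [x≤a] = (-20)·(4/5)/4 = -4 kN·m
Load 4 — applied couple M₀=2 kN·m at a=12/5 m (b=L-a=8/5):
  M_4 = M₀x/L  [x≤a] = 2·(4/5)/4 = 2/5 kN·m
Superposition: M = Σ M_i = 18/5 kN·m ≈ 3.600000 kN·m

M(4/5) = 18/5 kN·m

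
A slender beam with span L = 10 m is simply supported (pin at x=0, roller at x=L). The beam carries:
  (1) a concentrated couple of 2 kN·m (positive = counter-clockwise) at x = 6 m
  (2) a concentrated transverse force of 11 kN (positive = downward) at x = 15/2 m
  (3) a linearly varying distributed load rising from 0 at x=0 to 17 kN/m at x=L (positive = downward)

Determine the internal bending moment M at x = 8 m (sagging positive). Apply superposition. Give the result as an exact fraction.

Load 1 — applied couple M₀=2 kN·m at a=6 m (b=L-a=4):
  M_1 = M₀x/L - M₀  [x>a] = 2·8/10 - 2 = -2/5 kN·m
Load 2 — point force P=11 kN at a=15/2 m (b=L-a=5/2):
  M_2 = Pa(L-x)/L  [x>a] = 11·(15/2)·(10-8)/10 = 33/2 kN·m
Load 3 — triangular load w₀=17 kN/m (0→w₀ over full span):
  M_3 = w₀Lx/6 - w₀x³/(6L) = 17·10·8/6 - 17·8³/(6·10) = 408/5 kN·m
Superposition: M = Σ M_i = 977/10 kN·m ≈ 97.700000 kN·m

M(8) = 977/10 kN·m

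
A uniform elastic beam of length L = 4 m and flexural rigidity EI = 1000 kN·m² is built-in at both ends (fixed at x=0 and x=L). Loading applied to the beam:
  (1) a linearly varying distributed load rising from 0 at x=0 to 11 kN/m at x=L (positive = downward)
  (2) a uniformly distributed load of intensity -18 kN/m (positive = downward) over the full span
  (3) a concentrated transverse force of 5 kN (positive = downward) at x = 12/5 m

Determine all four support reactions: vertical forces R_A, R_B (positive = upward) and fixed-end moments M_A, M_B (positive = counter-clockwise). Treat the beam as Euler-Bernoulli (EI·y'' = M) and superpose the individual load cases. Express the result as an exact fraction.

R_A = -691/25 kN, M_A = -1216/75 kN·m, R_B = -434/25 kN, M_B = 308/25 kN·m

Load 1 — triangular load w₀=11 kN/m (0→w₀ over full span):
  R_A = 3w₀L/20 = 3·11·4/20 = 33/5 kN
  M_A = w₀L²/30 = 11·4²/30 = 88/15 kN·m
  R_B = 7w₀L/20 = 7·11·4/20 = 77/5 kN
  M_B = -w₀L²/20 = -11·4²/20 = -44/5 kN·m
Load 2 — uniform load w=-18 kN/m over full span:
  R_A = wL/2 = (-18)·4/2 = -36 kN
  M_A = wL²/12 = (-18)·4²/12 = -24 kN·m
  R_B = wL/2 = (-18)·4/2 = -36 kN
  M_B = -wL²/12 = -(-18)·4²/12 = 24 kN·m
Load 3 — point force P=5 kN at a=12/5 m (b=L-a=8/5):
  R_A = Pb²(3a+b)/L³ = 5·(8/5)²·(3·(12/5)+(8/5))/4³ = 44/25 kN
  M_A = Pab²/L² = 5·(12/5)·(8/5)²/4² = 48/25 kN·m
  R_B = Pa²(a+3b)/L³ = 5·(12/5)²·((12/5)+3·(8/5))/4³ = 81/25 kN
  M_B = -Pa²b/L² = -5·(12/5)²·(8/5)/4² = -72/25 kN·m
Superposition: R_A = -691/25 kN, M_A = -1216/75 kN·m, R_B = -434/25 kN, M_B = 308/25 kN·m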